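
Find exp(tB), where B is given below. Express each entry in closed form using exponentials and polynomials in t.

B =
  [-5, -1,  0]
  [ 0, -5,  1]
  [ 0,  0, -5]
e^{tB} =
  [exp(-5*t), -t*exp(-5*t), -t^2*exp(-5*t)/2]
  [0, exp(-5*t), t*exp(-5*t)]
  [0, 0, exp(-5*t)]

Strategy: write B = P · J · P⁻¹ where J is a Jordan canonical form, so e^{tB} = P · e^{tJ} · P⁻¹, and e^{tJ} can be computed block-by-block.

B has Jordan form
J =
  [-5,  1,  0]
  [ 0, -5,  1]
  [ 0,  0, -5]
(up to reordering of blocks).

Per-block formulas:
  For a 3×3 Jordan block J_3(-5): exp(t · J_3(-5)) = e^(-5t)·(I + t·N + (t^2/2)·N^2), where N is the 3×3 nilpotent shift.

After assembling e^{tJ} and conjugating by P, we get:

e^{tB} =
  [exp(-5*t), -t*exp(-5*t), -t^2*exp(-5*t)/2]
  [0, exp(-5*t), t*exp(-5*t)]
  [0, 0, exp(-5*t)]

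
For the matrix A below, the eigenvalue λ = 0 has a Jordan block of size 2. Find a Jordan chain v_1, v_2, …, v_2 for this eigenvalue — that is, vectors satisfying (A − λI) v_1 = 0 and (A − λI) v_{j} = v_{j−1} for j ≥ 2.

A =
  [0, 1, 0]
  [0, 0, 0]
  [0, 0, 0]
A Jordan chain for λ = 0 of length 2:
v_1 = (1, 0, 0)ᵀ
v_2 = (0, 1, 0)ᵀ

Let N = A − (0)·I. We want v_2 with N^2 v_2 = 0 but N^1 v_2 ≠ 0; then v_{j-1} := N · v_j for j = 2, …, 2.

Pick v_2 = (0, 1, 0)ᵀ.
Then v_1 = N · v_2 = (1, 0, 0)ᵀ.

Sanity check: (A − (0)·I) v_1 = (0, 0, 0)ᵀ = 0. ✓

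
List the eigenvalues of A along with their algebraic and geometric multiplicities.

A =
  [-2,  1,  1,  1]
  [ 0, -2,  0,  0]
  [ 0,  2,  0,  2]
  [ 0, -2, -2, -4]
λ = -2: alg = 4, geom = 3

Step 1 — factor the characteristic polynomial to read off the algebraic multiplicities:
  χ_A(x) = (x + 2)^4

Step 2 — compute geometric multiplicities via the rank-nullity identity g(λ) = n − rank(A − λI):
  rank(A − (-2)·I) = 1, so dim ker(A − (-2)·I) = n − 1 = 3

Summary:
  λ = -2: algebraic multiplicity = 4, geometric multiplicity = 3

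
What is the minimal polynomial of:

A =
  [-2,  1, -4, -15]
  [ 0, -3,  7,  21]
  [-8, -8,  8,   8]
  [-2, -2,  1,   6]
x^3 - 5*x^2 - 8*x + 48

The characteristic polynomial is χ_A(x) = (x - 4)^3*(x + 3), so the eigenvalues are known. The minimal polynomial is
  m_A(x) = Π_λ (x − λ)^{k_λ}
where k_λ is the size of the *largest* Jordan block for λ (equivalently, the smallest k with (A − λI)^k v = 0 for every generalised eigenvector v of λ).

  λ = -3: largest Jordan block has size 1, contributing (x + 3)
  λ = 4: largest Jordan block has size 2, contributing (x − 4)^2

So m_A(x) = (x - 4)^2*(x + 3) = x^3 - 5*x^2 - 8*x + 48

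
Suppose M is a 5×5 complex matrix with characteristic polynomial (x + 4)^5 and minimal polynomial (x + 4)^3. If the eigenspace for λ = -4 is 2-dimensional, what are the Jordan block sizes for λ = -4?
Block sizes for λ = -4: [3, 2]

Step 1 — from the characteristic polynomial, algebraic multiplicity of λ = -4 is 5. From dim ker(M − (-4)·I) = 2, there are exactly 2 Jordan blocks for λ = -4.
Step 2 — from the minimal polynomial, the factor (x + 4)^3 tells us the largest block for λ = -4 has size 3.
Step 3 — with total size 5, 2 blocks, and largest block 3, the block sizes (in nonincreasing order) are [3, 2].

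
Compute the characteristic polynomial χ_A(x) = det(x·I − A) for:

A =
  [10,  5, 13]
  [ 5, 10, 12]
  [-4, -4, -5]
x^3 - 15*x^2 + 75*x - 125

Expanding det(x·I − A) (e.g. by cofactor expansion or by noting that A is similar to its Jordan form J, which has the same characteristic polynomial as A) gives
  χ_A(x) = x^3 - 15*x^2 + 75*x - 125
which factors as (x - 5)^3. The eigenvalues (with algebraic multiplicities) are λ = 5 with multiplicity 3.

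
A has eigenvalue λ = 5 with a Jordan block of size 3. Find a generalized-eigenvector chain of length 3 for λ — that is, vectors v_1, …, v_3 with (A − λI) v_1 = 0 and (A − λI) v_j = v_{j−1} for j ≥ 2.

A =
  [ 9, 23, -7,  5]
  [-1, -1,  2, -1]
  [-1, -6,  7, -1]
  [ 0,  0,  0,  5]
A Jordan chain for λ = 5 of length 3:
v_1 = (-4, 1, 1, 0)ᵀ
v_2 = (23, -6, -6, 0)ᵀ
v_3 = (0, 1, 0, 0)ᵀ

Let N = A − (5)·I. We want v_3 with N^3 v_3 = 0 but N^2 v_3 ≠ 0; then v_{j-1} := N · v_j for j = 3, …, 2.

Pick v_3 = (0, 1, 0, 0)ᵀ.
Then v_2 = N · v_3 = (23, -6, -6, 0)ᵀ.
Then v_1 = N · v_2 = (-4, 1, 1, 0)ᵀ.

Sanity check: (A − (5)·I) v_1 = (0, 0, 0, 0)ᵀ = 0. ✓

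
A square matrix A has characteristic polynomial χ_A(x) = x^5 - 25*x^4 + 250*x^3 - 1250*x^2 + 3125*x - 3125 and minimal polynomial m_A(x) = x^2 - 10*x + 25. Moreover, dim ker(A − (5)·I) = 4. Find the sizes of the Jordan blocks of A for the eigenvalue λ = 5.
Block sizes for λ = 5: [2, 1, 1, 1]

Step 1 — from the characteristic polynomial, algebraic multiplicity of λ = 5 is 5. From dim ker(A − (5)·I) = 4, there are exactly 4 Jordan blocks for λ = 5.
Step 2 — from the minimal polynomial, the factor (x − 5)^2 tells us the largest block for λ = 5 has size 2.
Step 3 — with total size 5, 4 blocks, and largest block 2, the block sizes (in nonincreasing order) are [2, 1, 1, 1].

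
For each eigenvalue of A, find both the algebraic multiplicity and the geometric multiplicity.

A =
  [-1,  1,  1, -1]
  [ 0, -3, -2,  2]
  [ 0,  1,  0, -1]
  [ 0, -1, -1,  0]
λ = -1: alg = 4, geom = 3

Step 1 — factor the characteristic polynomial to read off the algebraic multiplicities:
  χ_A(x) = (x + 1)^4

Step 2 — compute geometric multiplicities via the rank-nullity identity g(λ) = n − rank(A − λI):
  rank(A − (-1)·I) = 1, so dim ker(A − (-1)·I) = n − 1 = 3

Summary:
  λ = -1: algebraic multiplicity = 4, geometric multiplicity = 3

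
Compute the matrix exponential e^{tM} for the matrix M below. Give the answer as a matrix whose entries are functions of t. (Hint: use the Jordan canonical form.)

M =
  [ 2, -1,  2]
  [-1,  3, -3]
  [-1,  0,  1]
e^{tM} =
  [-t^2*exp(2*t)/2 + exp(2*t), -t^2*exp(2*t)/2 - t*exp(2*t), t^2*exp(2*t)/2 + 2*t*exp(2*t)]
  [t^2*exp(2*t) - t*exp(2*t), t^2*exp(2*t) + t*exp(2*t) + exp(2*t), -t^2*exp(2*t) - 3*t*exp(2*t)]
  [t^2*exp(2*t)/2 - t*exp(2*t), t^2*exp(2*t)/2, -t^2*exp(2*t)/2 - t*exp(2*t) + exp(2*t)]

Strategy: write M = P · J · P⁻¹ where J is a Jordan canonical form, so e^{tM} = P · e^{tJ} · P⁻¹, and e^{tJ} can be computed block-by-block.

M has Jordan form
J =
  [2, 1, 0]
  [0, 2, 1]
  [0, 0, 2]
(up to reordering of blocks).

Per-block formulas:
  For a 3×3 Jordan block J_3(2): exp(t · J_3(2)) = e^(2t)·(I + t·N + (t^2/2)·N^2), where N is the 3×3 nilpotent shift.

After assembling e^{tJ} and conjugating by P, we get:

e^{tM} =
  [-t^2*exp(2*t)/2 + exp(2*t), -t^2*exp(2*t)/2 - t*exp(2*t), t^2*exp(2*t)/2 + 2*t*exp(2*t)]
  [t^2*exp(2*t) - t*exp(2*t), t^2*exp(2*t) + t*exp(2*t) + exp(2*t), -t^2*exp(2*t) - 3*t*exp(2*t)]
  [t^2*exp(2*t)/2 - t*exp(2*t), t^2*exp(2*t)/2, -t^2*exp(2*t)/2 - t*exp(2*t) + exp(2*t)]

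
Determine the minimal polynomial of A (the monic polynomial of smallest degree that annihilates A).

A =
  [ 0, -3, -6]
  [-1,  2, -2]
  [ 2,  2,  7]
x^2 - 6*x + 9

The characteristic polynomial is χ_A(x) = (x - 3)^3, so the eigenvalues are known. The minimal polynomial is
  m_A(x) = Π_λ (x − λ)^{k_λ}
where k_λ is the size of the *largest* Jordan block for λ (equivalently, the smallest k with (A − λI)^k v = 0 for every generalised eigenvector v of λ).

  λ = 3: largest Jordan block has size 2, contributing (x − 3)^2

So m_A(x) = (x - 3)^2 = x^2 - 6*x + 9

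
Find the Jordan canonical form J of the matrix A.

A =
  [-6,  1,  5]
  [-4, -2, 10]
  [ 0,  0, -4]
J_2(-4) ⊕ J_1(-4)

The characteristic polynomial is
  det(x·I − A) = x^3 + 12*x^2 + 48*x + 64 = (x + 4)^3

Eigenvalues and multiplicities (the geometric multiplicity of λ is n − rank(A − λI), which equals the number of Jordan blocks for λ):
  λ = -4: algebraic multiplicity = 3, geometric multiplicity = 2

Determining the block sizes for each eigenvalue:
  λ = -4: 2 blocks summing to 3 forces exactly one block of size 2 and the rest size 1 → block sizes [2, 1]

Assembling the blocks gives a Jordan form
J =
  [-4,  1,  0]
  [ 0, -4,  0]
  [ 0,  0, -4]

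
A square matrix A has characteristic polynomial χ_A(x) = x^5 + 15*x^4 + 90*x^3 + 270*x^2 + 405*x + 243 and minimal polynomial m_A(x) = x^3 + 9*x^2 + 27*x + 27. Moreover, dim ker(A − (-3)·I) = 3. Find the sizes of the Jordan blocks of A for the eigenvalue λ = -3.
Block sizes for λ = -3: [3, 1, 1]

Step 1 — from the characteristic polynomial, algebraic multiplicity of λ = -3 is 5. From dim ker(A − (-3)·I) = 3, there are exactly 3 Jordan blocks for λ = -3.
Step 2 — from the minimal polynomial, the factor (x + 3)^3 tells us the largest block for λ = -3 has size 3.
Step 3 — with total size 5, 3 blocks, and largest block 3, the block sizes (in nonincreasing order) are [3, 1, 1].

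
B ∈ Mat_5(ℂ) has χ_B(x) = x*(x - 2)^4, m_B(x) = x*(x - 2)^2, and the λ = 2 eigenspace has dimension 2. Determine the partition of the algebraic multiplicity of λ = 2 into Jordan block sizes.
Block sizes for λ = 2: [2, 2]

Step 1 — from the characteristic polynomial, algebraic multiplicity of λ = 2 is 4. From dim ker(B − (2)·I) = 2, there are exactly 2 Jordan blocks for λ = 2.
Step 2 — from the minimal polynomial, the factor (x − 2)^2 tells us the largest block for λ = 2 has size 2.
Step 3 — with total size 4, 2 blocks, and largest block 2, the block sizes (in nonincreasing order) are [2, 2].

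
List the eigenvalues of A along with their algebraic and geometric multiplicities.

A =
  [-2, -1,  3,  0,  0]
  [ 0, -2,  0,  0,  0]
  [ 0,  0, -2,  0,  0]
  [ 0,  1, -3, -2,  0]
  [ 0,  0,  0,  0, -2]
λ = -2: alg = 5, geom = 4

Step 1 — factor the characteristic polynomial to read off the algebraic multiplicities:
  χ_A(x) = (x + 2)^5

Step 2 — compute geometric multiplicities via the rank-nullity identity g(λ) = n − rank(A − λI):
  rank(A − (-2)·I) = 1, so dim ker(A − (-2)·I) = n − 1 = 4

Summary:
  λ = -2: algebraic multiplicity = 5, geometric multiplicity = 4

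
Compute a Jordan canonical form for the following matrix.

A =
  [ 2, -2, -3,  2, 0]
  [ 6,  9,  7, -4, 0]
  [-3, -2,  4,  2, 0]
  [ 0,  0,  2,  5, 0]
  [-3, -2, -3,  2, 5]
J_3(5) ⊕ J_1(5) ⊕ J_1(5)

The characteristic polynomial is
  det(x·I − A) = x^5 - 25*x^4 + 250*x^3 - 1250*x^2 + 3125*x - 3125 = (x - 5)^5

Eigenvalues and multiplicities (the geometric multiplicity of λ is n − rank(A − λI), which equals the number of Jordan blocks for λ):
  λ = 5: algebraic multiplicity = 5, geometric multiplicity = 3

Determining the block sizes for each eigenvalue:
  λ = 5: with am = 5 and gm = 3, the partition is not yet determined (e.g. several partitions of 5 into 3 parts exist). Let N = A − (5)·I. Computing rank(N^1) = 2, rank(N^2) = 1, rank(N^3) = 0; the number of blocks of size ≥ j is rank(N^{j−1}) − rank(N^j), giving [3, 1, 1]. So we have 1 block(s) of size 3, 2 block(s) of size 1 → block sizes [3, 1, 1]

Assembling the blocks gives a Jordan form
J =
  [5, 1, 0, 0, 0]
  [0, 5, 1, 0, 0]
  [0, 0, 5, 0, 0]
  [0, 0, 0, 5, 0]
  [0, 0, 0, 0, 5]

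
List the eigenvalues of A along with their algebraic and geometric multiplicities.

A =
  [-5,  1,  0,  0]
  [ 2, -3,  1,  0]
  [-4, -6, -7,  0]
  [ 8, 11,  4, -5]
λ = -5: alg = 4, geom = 2

Step 1 — factor the characteristic polynomial to read off the algebraic multiplicities:
  χ_A(x) = (x + 5)^4

Step 2 — compute geometric multiplicities via the rank-nullity identity g(λ) = n − rank(A − λI):
  rank(A − (-5)·I) = 2, so dim ker(A − (-5)·I) = n − 2 = 2

Summary:
  λ = -5: algebraic multiplicity = 4, geometric multiplicity = 2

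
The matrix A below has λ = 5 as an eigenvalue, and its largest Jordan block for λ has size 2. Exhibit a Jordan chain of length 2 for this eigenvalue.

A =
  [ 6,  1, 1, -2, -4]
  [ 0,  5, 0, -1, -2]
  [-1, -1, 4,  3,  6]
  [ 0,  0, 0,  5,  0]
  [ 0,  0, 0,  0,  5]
A Jordan chain for λ = 5 of length 2:
v_1 = (1, 0, -1, 0, 0)ᵀ
v_2 = (1, 0, 0, 0, 0)ᵀ

Let N = A − (5)·I. We want v_2 with N^2 v_2 = 0 but N^1 v_2 ≠ 0; then v_{j-1} := N · v_j for j = 2, …, 2.

Pick v_2 = (1, 0, 0, 0, 0)ᵀ.
Then v_1 = N · v_2 = (1, 0, -1, 0, 0)ᵀ.

Sanity check: (A − (5)·I) v_1 = (0, 0, 0, 0, 0)ᵀ = 0. ✓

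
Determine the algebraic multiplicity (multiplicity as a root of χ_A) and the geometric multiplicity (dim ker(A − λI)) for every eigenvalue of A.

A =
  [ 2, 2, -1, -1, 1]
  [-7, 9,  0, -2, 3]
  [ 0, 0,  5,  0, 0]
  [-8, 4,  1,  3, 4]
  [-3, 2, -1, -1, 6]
λ = 5: alg = 5, geom = 2

Step 1 — factor the characteristic polynomial to read off the algebraic multiplicities:
  χ_A(x) = (x - 5)^5

Step 2 — compute geometric multiplicities via the rank-nullity identity g(λ) = n − rank(A − λI):
  rank(A − (5)·I) = 3, so dim ker(A − (5)·I) = n − 3 = 2

Summary:
  λ = 5: algebraic multiplicity = 5, geometric multiplicity = 2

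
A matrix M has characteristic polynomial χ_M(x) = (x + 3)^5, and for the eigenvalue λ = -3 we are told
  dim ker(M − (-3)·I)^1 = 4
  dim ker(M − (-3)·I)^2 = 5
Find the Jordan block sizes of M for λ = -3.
Block sizes for λ = -3: [2, 1, 1, 1]

From the dimensions of kernels of powers, the number of Jordan blocks of size at least j is d_j − d_{j−1} where d_j = dim ker(N^j) (with d_0 = 0). Computing the differences gives [4, 1].
The number of blocks of size exactly k is (#blocks of size ≥ k) − (#blocks of size ≥ k + 1), so the partition is: 3 block(s) of size 1, 1 block(s) of size 2.
In nonincreasing order the block sizes are [2, 1, 1, 1].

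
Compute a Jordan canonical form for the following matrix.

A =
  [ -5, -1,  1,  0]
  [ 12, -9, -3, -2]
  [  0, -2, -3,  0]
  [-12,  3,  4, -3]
J_3(-5) ⊕ J_1(-5)

The characteristic polynomial is
  det(x·I − A) = x^4 + 20*x^3 + 150*x^2 + 500*x + 625 = (x + 5)^4

Eigenvalues and multiplicities (the geometric multiplicity of λ is n − rank(A − λI), which equals the number of Jordan blocks for λ):
  λ = -5: algebraic multiplicity = 4, geometric multiplicity = 2

Determining the block sizes for each eigenvalue:
  λ = -5: with am = 4 and gm = 2, the partition is not yet determined (e.g. several partitions of 4 into 2 parts exist). Let N = A − (-5)·I. Computing rank(N^1) = 2, rank(N^2) = 1, rank(N^3) = 0; the number of blocks of size ≥ j is rank(N^{j−1}) − rank(N^j), giving [2, 1, 1]. So we have 1 block(s) of size 3, 1 block(s) of size 1 → block sizes [3, 1]

Assembling the blocks gives a Jordan form
J =
  [-5,  1,  0,  0]
  [ 0, -5,  1,  0]
  [ 0,  0, -5,  0]
  [ 0,  0,  0, -5]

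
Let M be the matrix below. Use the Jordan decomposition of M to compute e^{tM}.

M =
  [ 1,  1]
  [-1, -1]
e^{tM} =
  [t + 1, t]
  [-t, 1 - t]

Strategy: write M = P · J · P⁻¹ where J is a Jordan canonical form, so e^{tM} = P · e^{tJ} · P⁻¹, and e^{tJ} can be computed block-by-block.

M has Jordan form
J =
  [0, 1]
  [0, 0]
(up to reordering of blocks).

Per-block formulas:
  For a 2×2 Jordan block J_2(0): exp(t · J_2(0)) = e^(0t)·(I + t·N), where N is the 2×2 nilpotent shift.

After assembling e^{tJ} and conjugating by P, we get:

e^{tM} =
  [t + 1, t]
  [-t, 1 - t]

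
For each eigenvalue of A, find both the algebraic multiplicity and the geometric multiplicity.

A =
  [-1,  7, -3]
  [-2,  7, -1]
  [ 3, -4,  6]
λ = 4: alg = 3, geom = 1

Step 1 — factor the characteristic polynomial to read off the algebraic multiplicities:
  χ_A(x) = (x - 4)^3

Step 2 — compute geometric multiplicities via the rank-nullity identity g(λ) = n − rank(A − λI):
  rank(A − (4)·I) = 2, so dim ker(A − (4)·I) = n − 2 = 1

Summary:
  λ = 4: algebraic multiplicity = 3, geometric multiplicity = 1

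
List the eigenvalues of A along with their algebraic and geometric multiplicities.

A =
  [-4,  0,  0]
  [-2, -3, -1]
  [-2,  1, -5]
λ = -4: alg = 3, geom = 2

Step 1 — factor the characteristic polynomial to read off the algebraic multiplicities:
  χ_A(x) = (x + 4)^3

Step 2 — compute geometric multiplicities via the rank-nullity identity g(λ) = n − rank(A − λI):
  rank(A − (-4)·I) = 1, so dim ker(A − (-4)·I) = n − 1 = 2

Summary:
  λ = -4: algebraic multiplicity = 3, geometric multiplicity = 2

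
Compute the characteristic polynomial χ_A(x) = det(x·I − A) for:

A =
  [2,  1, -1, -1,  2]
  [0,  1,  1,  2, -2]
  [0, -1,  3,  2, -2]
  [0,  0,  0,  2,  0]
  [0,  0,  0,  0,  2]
x^5 - 10*x^4 + 40*x^3 - 80*x^2 + 80*x - 32

Expanding det(x·I − A) (e.g. by cofactor expansion or by noting that A is similar to its Jordan form J, which has the same characteristic polynomial as A) gives
  χ_A(x) = x^5 - 10*x^4 + 40*x^3 - 80*x^2 + 80*x - 32
which factors as (x - 2)^5. The eigenvalues (with algebraic multiplicities) are λ = 2 with multiplicity 5.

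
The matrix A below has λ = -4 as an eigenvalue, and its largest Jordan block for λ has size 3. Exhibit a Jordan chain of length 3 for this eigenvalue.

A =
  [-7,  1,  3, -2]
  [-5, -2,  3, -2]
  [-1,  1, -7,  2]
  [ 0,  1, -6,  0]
A Jordan chain for λ = -4 of length 3:
v_1 = (1, 2, 1, 1)ᵀ
v_2 = (-3, -5, -1, 0)ᵀ
v_3 = (1, 0, 0, 0)ᵀ

Let N = A − (-4)·I. We want v_3 with N^3 v_3 = 0 but N^2 v_3 ≠ 0; then v_{j-1} := N · v_j for j = 3, …, 2.

Pick v_3 = (1, 0, 0, 0)ᵀ.
Then v_2 = N · v_3 = (-3, -5, -1, 0)ᵀ.
Then v_1 = N · v_2 = (1, 2, 1, 1)ᵀ.

Sanity check: (A − (-4)·I) v_1 = (0, 0, 0, 0)ᵀ = 0. ✓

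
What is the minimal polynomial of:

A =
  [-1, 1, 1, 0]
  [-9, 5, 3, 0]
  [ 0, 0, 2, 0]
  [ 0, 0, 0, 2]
x^2 - 4*x + 4

The characteristic polynomial is χ_A(x) = (x - 2)^4, so the eigenvalues are known. The minimal polynomial is
  m_A(x) = Π_λ (x − λ)^{k_λ}
where k_λ is the size of the *largest* Jordan block for λ (equivalently, the smallest k with (A − λI)^k v = 0 for every generalised eigenvector v of λ).

  λ = 2: largest Jordan block has size 2, contributing (x − 2)^2

So m_A(x) = (x - 2)^2 = x^2 - 4*x + 4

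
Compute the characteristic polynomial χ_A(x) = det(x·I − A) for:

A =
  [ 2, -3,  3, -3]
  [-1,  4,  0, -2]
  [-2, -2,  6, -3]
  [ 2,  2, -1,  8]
x^4 - 20*x^3 + 150*x^2 - 500*x + 625

Expanding det(x·I − A) (e.g. by cofactor expansion or by noting that A is similar to its Jordan form J, which has the same characteristic polynomial as A) gives
  χ_A(x) = x^4 - 20*x^3 + 150*x^2 - 500*x + 625
which factors as (x - 5)^4. The eigenvalues (with algebraic multiplicities) are λ = 5 with multiplicity 4.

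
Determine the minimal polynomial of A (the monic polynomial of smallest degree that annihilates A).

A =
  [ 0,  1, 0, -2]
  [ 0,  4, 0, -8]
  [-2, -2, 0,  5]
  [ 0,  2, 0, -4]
x^2

The characteristic polynomial is χ_A(x) = x^4, so the eigenvalues are known. The minimal polynomial is
  m_A(x) = Π_λ (x − λ)^{k_λ}
where k_λ is the size of the *largest* Jordan block for λ (equivalently, the smallest k with (A − λI)^k v = 0 for every generalised eigenvector v of λ).

  λ = 0: largest Jordan block has size 2, contributing (x − 0)^2

So m_A(x) = x^2 = x^2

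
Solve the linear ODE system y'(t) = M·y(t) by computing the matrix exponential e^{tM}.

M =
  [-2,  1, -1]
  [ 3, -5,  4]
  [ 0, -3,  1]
e^{tM} =
  [3*t^2*exp(-2*t)/2 + exp(-2*t), t*exp(-2*t), t^2*exp(-2*t)/2 - t*exp(-2*t)]
  [-9*t^2*exp(-2*t)/2 + 3*t*exp(-2*t), -3*t*exp(-2*t) + exp(-2*t), -3*t^2*exp(-2*t)/2 + 4*t*exp(-2*t)]
  [-9*t^2*exp(-2*t)/2, -3*t*exp(-2*t), -3*t^2*exp(-2*t)/2 + 3*t*exp(-2*t) + exp(-2*t)]

Strategy: write M = P · J · P⁻¹ where J is a Jordan canonical form, so e^{tM} = P · e^{tJ} · P⁻¹, and e^{tJ} can be computed block-by-block.

M has Jordan form
J =
  [-2,  1,  0]
  [ 0, -2,  1]
  [ 0,  0, -2]
(up to reordering of blocks).

Per-block formulas:
  For a 3×3 Jordan block J_3(-2): exp(t · J_3(-2)) = e^(-2t)·(I + t·N + (t^2/2)·N^2), where N is the 3×3 nilpotent shift.

After assembling e^{tJ} and conjugating by P, we get:

e^{tM} =
  [3*t^2*exp(-2*t)/2 + exp(-2*t), t*exp(-2*t), t^2*exp(-2*t)/2 - t*exp(-2*t)]
  [-9*t^2*exp(-2*t)/2 + 3*t*exp(-2*t), -3*t*exp(-2*t) + exp(-2*t), -3*t^2*exp(-2*t)/2 + 4*t*exp(-2*t)]
  [-9*t^2*exp(-2*t)/2, -3*t*exp(-2*t), -3*t^2*exp(-2*t)/2 + 3*t*exp(-2*t) + exp(-2*t)]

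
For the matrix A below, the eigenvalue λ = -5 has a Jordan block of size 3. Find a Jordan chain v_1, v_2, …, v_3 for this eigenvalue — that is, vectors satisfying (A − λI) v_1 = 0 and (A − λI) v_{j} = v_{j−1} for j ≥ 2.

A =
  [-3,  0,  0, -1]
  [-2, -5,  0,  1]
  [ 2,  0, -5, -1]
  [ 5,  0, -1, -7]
A Jordan chain for λ = -5 of length 3:
v_1 = (-1, 1, -1, -2)ᵀ
v_2 = (2, -2, 2, 5)ᵀ
v_3 = (1, 0, 0, 0)ᵀ

Let N = A − (-5)·I. We want v_3 with N^3 v_3 = 0 but N^2 v_3 ≠ 0; then v_{j-1} := N · v_j for j = 3, …, 2.

Pick v_3 = (1, 0, 0, 0)ᵀ.
Then v_2 = N · v_3 = (2, -2, 2, 5)ᵀ.
Then v_1 = N · v_2 = (-1, 1, -1, -2)ᵀ.

Sanity check: (A − (-5)·I) v_1 = (0, 0, 0, 0)ᵀ = 0. ✓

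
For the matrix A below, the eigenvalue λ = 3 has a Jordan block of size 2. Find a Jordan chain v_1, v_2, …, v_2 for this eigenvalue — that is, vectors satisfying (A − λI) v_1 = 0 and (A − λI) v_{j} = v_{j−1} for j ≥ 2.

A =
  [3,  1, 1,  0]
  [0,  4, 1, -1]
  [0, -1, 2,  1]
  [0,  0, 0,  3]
A Jordan chain for λ = 3 of length 2:
v_1 = (1, 1, -1, 0)ᵀ
v_2 = (0, 1, 0, 0)ᵀ

Let N = A − (3)·I. We want v_2 with N^2 v_2 = 0 but N^1 v_2 ≠ 0; then v_{j-1} := N · v_j for j = 2, …, 2.

Pick v_2 = (0, 1, 0, 0)ᵀ.
Then v_1 = N · v_2 = (1, 1, -1, 0)ᵀ.

Sanity check: (A − (3)·I) v_1 = (0, 0, 0, 0)ᵀ = 0. ✓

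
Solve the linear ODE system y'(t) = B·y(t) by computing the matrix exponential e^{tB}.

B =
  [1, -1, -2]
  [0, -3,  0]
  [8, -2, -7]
e^{tB} =
  [4*t*exp(-3*t) + exp(-3*t), -t*exp(-3*t), -2*t*exp(-3*t)]
  [0, exp(-3*t), 0]
  [8*t*exp(-3*t), -2*t*exp(-3*t), -4*t*exp(-3*t) + exp(-3*t)]

Strategy: write B = P · J · P⁻¹ where J is a Jordan canonical form, so e^{tB} = P · e^{tJ} · P⁻¹, and e^{tJ} can be computed block-by-block.

B has Jordan form
J =
  [-3,  1,  0]
  [ 0, -3,  0]
  [ 0,  0, -3]
(up to reordering of blocks).

Per-block formulas:
  For a 1×1 block at λ = -3: exp(t · [-3]) = [e^(-3t)].
  For a 2×2 Jordan block J_2(-3): exp(t · J_2(-3)) = e^(-3t)·(I + t·N), where N is the 2×2 nilpotent shift.

After assembling e^{tJ} and conjugating by P, we get:

e^{tB} =
  [4*t*exp(-3*t) + exp(-3*t), -t*exp(-3*t), -2*t*exp(-3*t)]
  [0, exp(-3*t), 0]
  [8*t*exp(-3*t), -2*t*exp(-3*t), -4*t*exp(-3*t) + exp(-3*t)]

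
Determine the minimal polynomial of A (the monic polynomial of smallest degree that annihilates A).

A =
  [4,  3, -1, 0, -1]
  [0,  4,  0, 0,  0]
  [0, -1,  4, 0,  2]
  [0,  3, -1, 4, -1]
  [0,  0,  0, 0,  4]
x^3 - 12*x^2 + 48*x - 64

The characteristic polynomial is χ_A(x) = (x - 4)^5, so the eigenvalues are known. The minimal polynomial is
  m_A(x) = Π_λ (x − λ)^{k_λ}
where k_λ is the size of the *largest* Jordan block for λ (equivalently, the smallest k with (A − λI)^k v = 0 for every generalised eigenvector v of λ).

  λ = 4: largest Jordan block has size 3, contributing (x − 4)^3

So m_A(x) = (x - 4)^3 = x^3 - 12*x^2 + 48*x - 64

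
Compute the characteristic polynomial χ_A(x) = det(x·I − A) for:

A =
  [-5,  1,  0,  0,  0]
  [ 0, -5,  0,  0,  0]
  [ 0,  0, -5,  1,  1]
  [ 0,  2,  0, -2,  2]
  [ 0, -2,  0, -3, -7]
x^5 + 24*x^4 + 230*x^3 + 1100*x^2 + 2625*x + 2500

Expanding det(x·I − A) (e.g. by cofactor expansion or by noting that A is similar to its Jordan form J, which has the same characteristic polynomial as A) gives
  χ_A(x) = x^5 + 24*x^4 + 230*x^3 + 1100*x^2 + 2625*x + 2500
which factors as (x + 4)*(x + 5)^4. The eigenvalues (with algebraic multiplicities) are λ = -5 with multiplicity 4, λ = -4 with multiplicity 1.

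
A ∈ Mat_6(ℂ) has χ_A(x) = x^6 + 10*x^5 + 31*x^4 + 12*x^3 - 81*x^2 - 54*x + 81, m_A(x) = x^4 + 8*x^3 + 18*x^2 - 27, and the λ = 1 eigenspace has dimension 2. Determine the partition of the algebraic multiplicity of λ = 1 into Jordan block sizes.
Block sizes for λ = 1: [1, 1]

Step 1 — from the characteristic polynomial, algebraic multiplicity of λ = 1 is 2. From dim ker(A − (1)·I) = 2, there are exactly 2 Jordan blocks for λ = 1.
Step 2 — from the minimal polynomial, the factor (x − 1) tells us the largest block for λ = 1 has size 1.
Step 3 — with total size 2, 2 blocks, and largest block 1, the block sizes (in nonincreasing order) are [1, 1].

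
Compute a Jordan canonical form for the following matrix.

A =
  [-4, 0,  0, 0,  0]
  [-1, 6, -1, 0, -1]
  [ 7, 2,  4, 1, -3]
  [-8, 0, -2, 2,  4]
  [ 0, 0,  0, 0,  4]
J_1(-4) ⊕ J_3(4) ⊕ J_1(4)

The characteristic polynomial is
  det(x·I − A) = x^5 - 12*x^4 + 32*x^3 + 128*x^2 - 768*x + 1024 = (x - 4)^4*(x + 4)

Eigenvalues and multiplicities (the geometric multiplicity of λ is n − rank(A − λI), which equals the number of Jordan blocks for λ):
  λ = -4: algebraic multiplicity = 1, geometric multiplicity = 1
  λ = 4: algebraic multiplicity = 4, geometric multiplicity = 2

Determining the block sizes for each eigenvalue:
  λ = -4: one block (gm = 1), so the single block has size am = 1 → block sizes [1]
  λ = 4: with am = 4 and gm = 2, the partition is not yet determined (e.g. several partitions of 4 into 2 parts exist). Let N = A − (4)·I. Computing rank(N^1) = 3, rank(N^2) = 2, rank(N^3) = 1; the number of blocks of size ≥ j is rank(N^{j−1}) − rank(N^j), giving [2, 1, 1]. So we have 1 block(s) of size 3, 1 block(s) of size 1 → block sizes [3, 1]

Assembling the blocks gives a Jordan form
J =
  [-4, 0, 0, 0, 0]
  [ 0, 4, 1, 0, 0]
  [ 0, 0, 4, 1, 0]
  [ 0, 0, 0, 4, 0]
  [ 0, 0, 0, 0, 4]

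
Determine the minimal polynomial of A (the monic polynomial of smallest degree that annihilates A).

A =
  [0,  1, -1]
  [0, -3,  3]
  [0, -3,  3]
x^2

The characteristic polynomial is χ_A(x) = x^3, so the eigenvalues are known. The minimal polynomial is
  m_A(x) = Π_λ (x − λ)^{k_λ}
where k_λ is the size of the *largest* Jordan block for λ (equivalently, the smallest k with (A − λI)^k v = 0 for every generalised eigenvector v of λ).

  λ = 0: largest Jordan block has size 2, contributing (x − 0)^2

So m_A(x) = x^2 = x^2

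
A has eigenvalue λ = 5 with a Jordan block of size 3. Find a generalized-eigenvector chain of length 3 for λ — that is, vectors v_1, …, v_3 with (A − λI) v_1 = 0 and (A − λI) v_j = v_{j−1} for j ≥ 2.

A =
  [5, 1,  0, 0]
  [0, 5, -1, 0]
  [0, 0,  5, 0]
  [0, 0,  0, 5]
A Jordan chain for λ = 5 of length 3:
v_1 = (-1, 0, 0, 0)ᵀ
v_2 = (0, -1, 0, 0)ᵀ
v_3 = (0, 0, 1, 0)ᵀ

Let N = A − (5)·I. We want v_3 with N^3 v_3 = 0 but N^2 v_3 ≠ 0; then v_{j-1} := N · v_j for j = 3, …, 2.

Pick v_3 = (0, 0, 1, 0)ᵀ.
Then v_2 = N · v_3 = (0, -1, 0, 0)ᵀ.
Then v_1 = N · v_2 = (-1, 0, 0, 0)ᵀ.

Sanity check: (A − (5)·I) v_1 = (0, 0, 0, 0)ᵀ = 0. ✓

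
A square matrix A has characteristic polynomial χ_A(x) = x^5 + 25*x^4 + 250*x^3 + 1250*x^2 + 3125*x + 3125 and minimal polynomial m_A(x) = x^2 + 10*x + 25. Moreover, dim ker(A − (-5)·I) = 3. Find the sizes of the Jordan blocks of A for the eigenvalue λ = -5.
Block sizes for λ = -5: [2, 2, 1]

Step 1 — from the characteristic polynomial, algebraic multiplicity of λ = -5 is 5. From dim ker(A − (-5)·I) = 3, there are exactly 3 Jordan blocks for λ = -5.
Step 2 — from the minimal polynomial, the factor (x + 5)^2 tells us the largest block for λ = -5 has size 2.
Step 3 — with total size 5, 3 blocks, and largest block 2, the block sizes (in nonincreasing order) are [2, 2, 1].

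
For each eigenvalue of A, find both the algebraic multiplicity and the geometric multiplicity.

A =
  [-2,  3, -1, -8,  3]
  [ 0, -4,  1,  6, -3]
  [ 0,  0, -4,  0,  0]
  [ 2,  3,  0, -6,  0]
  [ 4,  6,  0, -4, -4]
λ = -4: alg = 5, geom = 3

Step 1 — factor the characteristic polynomial to read off the algebraic multiplicities:
  χ_A(x) = (x + 4)^5

Step 2 — compute geometric multiplicities via the rank-nullity identity g(λ) = n − rank(A − λI):
  rank(A − (-4)·I) = 2, so dim ker(A − (-4)·I) = n − 2 = 3

Summary:
  λ = -4: algebraic multiplicity = 5, geometric multiplicity = 3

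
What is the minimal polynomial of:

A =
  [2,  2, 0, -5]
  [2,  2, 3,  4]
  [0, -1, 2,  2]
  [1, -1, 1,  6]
x^3 - 9*x^2 + 27*x - 27

The characteristic polynomial is χ_A(x) = (x - 3)^4, so the eigenvalues are known. The minimal polynomial is
  m_A(x) = Π_λ (x − λ)^{k_λ}
where k_λ is the size of the *largest* Jordan block for λ (equivalently, the smallest k with (A − λI)^k v = 0 for every generalised eigenvector v of λ).

  λ = 3: largest Jordan block has size 3, contributing (x − 3)^3

So m_A(x) = (x - 3)^3 = x^3 - 9*x^2 + 27*x - 27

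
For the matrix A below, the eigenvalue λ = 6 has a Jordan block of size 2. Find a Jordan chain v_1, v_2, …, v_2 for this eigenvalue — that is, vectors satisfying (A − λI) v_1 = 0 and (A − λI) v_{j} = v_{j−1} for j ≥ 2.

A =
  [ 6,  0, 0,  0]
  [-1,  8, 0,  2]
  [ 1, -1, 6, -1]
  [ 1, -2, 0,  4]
A Jordan chain for λ = 6 of length 2:
v_1 = (0, -1, 1, 1)ᵀ
v_2 = (1, 0, 0, 0)ᵀ

Let N = A − (6)·I. We want v_2 with N^2 v_2 = 0 but N^1 v_2 ≠ 0; then v_{j-1} := N · v_j for j = 2, …, 2.

Pick v_2 = (1, 0, 0, 0)ᵀ.
Then v_1 = N · v_2 = (0, -1, 1, 1)ᵀ.

Sanity check: (A − (6)·I) v_1 = (0, 0, 0, 0)ᵀ = 0. ✓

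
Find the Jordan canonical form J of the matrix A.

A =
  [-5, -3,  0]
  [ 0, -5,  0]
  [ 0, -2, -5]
J_2(-5) ⊕ J_1(-5)

The characteristic polynomial is
  det(x·I − A) = x^3 + 15*x^2 + 75*x + 125 = (x + 5)^3

Eigenvalues and multiplicities (the geometric multiplicity of λ is n − rank(A − λI), which equals the number of Jordan blocks for λ):
  λ = -5: algebraic multiplicity = 3, geometric multiplicity = 2

Determining the block sizes for each eigenvalue:
  λ = -5: 2 blocks summing to 3 forces exactly one block of size 2 and the rest size 1 → block sizes [2, 1]

Assembling the blocks gives a Jordan form
J =
  [-5,  1,  0]
  [ 0, -5,  0]
  [ 0,  0, -5]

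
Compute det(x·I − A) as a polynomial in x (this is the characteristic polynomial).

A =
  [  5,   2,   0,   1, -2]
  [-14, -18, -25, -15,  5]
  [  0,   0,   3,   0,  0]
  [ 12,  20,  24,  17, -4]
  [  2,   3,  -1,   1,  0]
x^5 - 7*x^4 + 10*x^3 + 18*x^2 - 27*x - 27

Expanding det(x·I − A) (e.g. by cofactor expansion or by noting that A is similar to its Jordan form J, which has the same characteristic polynomial as A) gives
  χ_A(x) = x^5 - 7*x^4 + 10*x^3 + 18*x^2 - 27*x - 27
which factors as (x - 3)^3*(x + 1)^2. The eigenvalues (with algebraic multiplicities) are λ = -1 with multiplicity 2, λ = 3 with multiplicity 3.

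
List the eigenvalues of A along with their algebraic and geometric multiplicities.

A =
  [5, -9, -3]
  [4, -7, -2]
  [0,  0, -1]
λ = -1: alg = 3, geom = 2

Step 1 — factor the characteristic polynomial to read off the algebraic multiplicities:
  χ_A(x) = (x + 1)^3

Step 2 — compute geometric multiplicities via the rank-nullity identity g(λ) = n − rank(A − λI):
  rank(A − (-1)·I) = 1, so dim ker(A − (-1)·I) = n − 1 = 2

Summary:
  λ = -1: algebraic multiplicity = 3, geometric multiplicity = 2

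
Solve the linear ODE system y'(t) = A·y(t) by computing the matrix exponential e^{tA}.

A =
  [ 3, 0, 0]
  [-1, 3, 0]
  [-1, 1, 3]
e^{tA} =
  [exp(3*t), 0, 0]
  [-t*exp(3*t), exp(3*t), 0]
  [-t^2*exp(3*t)/2 - t*exp(3*t), t*exp(3*t), exp(3*t)]

Strategy: write A = P · J · P⁻¹ where J is a Jordan canonical form, so e^{tA} = P · e^{tJ} · P⁻¹, and e^{tJ} can be computed block-by-block.

A has Jordan form
J =
  [3, 1, 0]
  [0, 3, 1]
  [0, 0, 3]
(up to reordering of blocks).

Per-block formulas:
  For a 3×3 Jordan block J_3(3): exp(t · J_3(3)) = e^(3t)·(I + t·N + (t^2/2)·N^2), where N is the 3×3 nilpotent shift.

After assembling e^{tJ} and conjugating by P, we get:

e^{tA} =
  [exp(3*t), 0, 0]
  [-t*exp(3*t), exp(3*t), 0]
  [-t^2*exp(3*t)/2 - t*exp(3*t), t*exp(3*t), exp(3*t)]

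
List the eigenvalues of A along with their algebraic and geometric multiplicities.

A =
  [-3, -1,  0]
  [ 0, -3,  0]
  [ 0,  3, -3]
λ = -3: alg = 3, geom = 2

Step 1 — factor the characteristic polynomial to read off the algebraic multiplicities:
  χ_A(x) = (x + 3)^3

Step 2 — compute geometric multiplicities via the rank-nullity identity g(λ) = n − rank(A − λI):
  rank(A − (-3)·I) = 1, so dim ker(A − (-3)·I) = n − 1 = 2

Summary:
  λ = -3: algebraic multiplicity = 3, geometric multiplicity = 2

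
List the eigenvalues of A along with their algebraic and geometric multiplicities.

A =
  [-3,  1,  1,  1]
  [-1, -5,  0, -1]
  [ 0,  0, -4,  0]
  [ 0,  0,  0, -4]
λ = -4: alg = 4, geom = 2

Step 1 — factor the characteristic polynomial to read off the algebraic multiplicities:
  χ_A(x) = (x + 4)^4

Step 2 — compute geometric multiplicities via the rank-nullity identity g(λ) = n − rank(A − λI):
  rank(A − (-4)·I) = 2, so dim ker(A − (-4)·I) = n − 2 = 2

Summary:
  λ = -4: algebraic multiplicity = 4, geometric multiplicity = 2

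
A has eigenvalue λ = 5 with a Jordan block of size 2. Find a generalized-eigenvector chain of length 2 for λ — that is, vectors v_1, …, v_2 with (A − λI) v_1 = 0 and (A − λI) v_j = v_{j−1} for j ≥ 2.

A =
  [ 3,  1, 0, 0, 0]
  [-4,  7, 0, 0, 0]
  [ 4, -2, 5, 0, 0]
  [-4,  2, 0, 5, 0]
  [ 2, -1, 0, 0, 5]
A Jordan chain for λ = 5 of length 2:
v_1 = (-2, -4, 4, -4, 2)ᵀ
v_2 = (1, 0, 0, 0, 0)ᵀ

Let N = A − (5)·I. We want v_2 with N^2 v_2 = 0 but N^1 v_2 ≠ 0; then v_{j-1} := N · v_j for j = 2, …, 2.

Pick v_2 = (1, 0, 0, 0, 0)ᵀ.
Then v_1 = N · v_2 = (-2, -4, 4, -4, 2)ᵀ.

Sanity check: (A − (5)·I) v_1 = (0, 0, 0, 0, 0)ᵀ = 0. ✓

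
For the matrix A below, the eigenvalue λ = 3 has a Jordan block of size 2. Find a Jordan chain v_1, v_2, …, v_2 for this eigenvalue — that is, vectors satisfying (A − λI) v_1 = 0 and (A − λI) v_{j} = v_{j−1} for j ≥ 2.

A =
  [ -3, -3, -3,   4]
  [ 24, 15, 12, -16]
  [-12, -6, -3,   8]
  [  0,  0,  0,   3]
A Jordan chain for λ = 3 of length 2:
v_1 = (-6, 24, -12, 0)ᵀ
v_2 = (1, 0, 0, 0)ᵀ

Let N = A − (3)·I. We want v_2 with N^2 v_2 = 0 but N^1 v_2 ≠ 0; then v_{j-1} := N · v_j for j = 2, …, 2.

Pick v_2 = (1, 0, 0, 0)ᵀ.
Then v_1 = N · v_2 = (-6, 24, -12, 0)ᵀ.

Sanity check: (A − (3)·I) v_1 = (0, 0, 0, 0)ᵀ = 0. ✓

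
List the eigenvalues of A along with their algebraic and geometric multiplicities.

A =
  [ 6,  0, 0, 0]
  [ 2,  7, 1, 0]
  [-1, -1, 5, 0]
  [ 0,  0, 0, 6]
λ = 6: alg = 4, geom = 2

Step 1 — factor the characteristic polynomial to read off the algebraic multiplicities:
  χ_A(x) = (x - 6)^4

Step 2 — compute geometric multiplicities via the rank-nullity identity g(λ) = n − rank(A − λI):
  rank(A − (6)·I) = 2, so dim ker(A − (6)·I) = n − 2 = 2

Summary:
  λ = 6: algebraic multiplicity = 4, geometric multiplicity = 2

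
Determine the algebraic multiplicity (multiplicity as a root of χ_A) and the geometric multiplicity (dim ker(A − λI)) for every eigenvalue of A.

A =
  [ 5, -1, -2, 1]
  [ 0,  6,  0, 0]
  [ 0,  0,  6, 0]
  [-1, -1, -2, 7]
λ = 6: alg = 4, geom = 3

Step 1 — factor the characteristic polynomial to read off the algebraic multiplicities:
  χ_A(x) = (x - 6)^4

Step 2 — compute geometric multiplicities via the rank-nullity identity g(λ) = n − rank(A − λI):
  rank(A − (6)·I) = 1, so dim ker(A − (6)·I) = n − 1 = 3

Summary:
  λ = 6: algebraic multiplicity = 4, geometric multiplicity = 3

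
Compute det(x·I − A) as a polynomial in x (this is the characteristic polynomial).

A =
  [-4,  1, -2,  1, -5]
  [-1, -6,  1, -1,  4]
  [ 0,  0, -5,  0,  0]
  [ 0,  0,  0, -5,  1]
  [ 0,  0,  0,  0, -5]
x^5 + 25*x^4 + 250*x^3 + 1250*x^2 + 3125*x + 3125

Expanding det(x·I − A) (e.g. by cofactor expansion or by noting that A is similar to its Jordan form J, which has the same characteristic polynomial as A) gives
  χ_A(x) = x^5 + 25*x^4 + 250*x^3 + 1250*x^2 + 3125*x + 3125
which factors as (x + 5)^5. The eigenvalues (with algebraic multiplicities) are λ = -5 with multiplicity 5.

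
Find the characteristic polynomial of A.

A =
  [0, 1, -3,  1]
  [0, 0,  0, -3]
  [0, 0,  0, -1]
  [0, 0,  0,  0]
x^4

Expanding det(x·I − A) (e.g. by cofactor expansion or by noting that A is similar to its Jordan form J, which has the same characteristic polynomial as A) gives
  χ_A(x) = x^4
which factors as x^4. The eigenvalues (with algebraic multiplicities) are λ = 0 with multiplicity 4.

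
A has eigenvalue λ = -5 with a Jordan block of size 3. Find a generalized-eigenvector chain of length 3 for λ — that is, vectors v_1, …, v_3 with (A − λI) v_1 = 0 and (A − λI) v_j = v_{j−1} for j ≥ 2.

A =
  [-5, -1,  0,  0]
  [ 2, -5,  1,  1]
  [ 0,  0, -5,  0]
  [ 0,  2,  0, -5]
A Jordan chain for λ = -5 of length 3:
v_1 = (-2, 0, 0, 4)ᵀ
v_2 = (0, 2, 0, 0)ᵀ
v_3 = (1, 0, 0, 0)ᵀ

Let N = A − (-5)·I. We want v_3 with N^3 v_3 = 0 but N^2 v_3 ≠ 0; then v_{j-1} := N · v_j for j = 3, …, 2.

Pick v_3 = (1, 0, 0, 0)ᵀ.
Then v_2 = N · v_3 = (0, 2, 0, 0)ᵀ.
Then v_1 = N · v_2 = (-2, 0, 0, 4)ᵀ.

Sanity check: (A − (-5)·I) v_1 = (0, 0, 0, 0)ᵀ = 0. ✓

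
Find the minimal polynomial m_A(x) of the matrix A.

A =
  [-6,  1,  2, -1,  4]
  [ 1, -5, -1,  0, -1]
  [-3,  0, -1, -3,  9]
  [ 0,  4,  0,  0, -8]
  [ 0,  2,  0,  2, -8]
x^3 + 12*x^2 + 48*x + 64

The characteristic polynomial is χ_A(x) = (x + 4)^5, so the eigenvalues are known. The minimal polynomial is
  m_A(x) = Π_λ (x − λ)^{k_λ}
where k_λ is the size of the *largest* Jordan block for λ (equivalently, the smallest k with (A − λI)^k v = 0 for every generalised eigenvector v of λ).

  λ = -4: largest Jordan block has size 3, contributing (x + 4)^3

So m_A(x) = (x + 4)^3 = x^3 + 12*x^2 + 48*x + 64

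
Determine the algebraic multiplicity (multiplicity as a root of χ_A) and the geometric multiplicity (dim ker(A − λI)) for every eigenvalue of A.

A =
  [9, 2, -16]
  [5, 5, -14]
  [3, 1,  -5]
λ = 3: alg = 3, geom = 1

Step 1 — factor the characteristic polynomial to read off the algebraic multiplicities:
  χ_A(x) = (x - 3)^3

Step 2 — compute geometric multiplicities via the rank-nullity identity g(λ) = n − rank(A − λI):
  rank(A − (3)·I) = 2, so dim ker(A − (3)·I) = n − 2 = 1

Summary:
  λ = 3: algebraic multiplicity = 3, geometric multiplicity = 1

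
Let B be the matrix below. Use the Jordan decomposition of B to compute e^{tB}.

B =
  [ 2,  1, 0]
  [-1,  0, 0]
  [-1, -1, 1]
e^{tB} =
  [t*exp(t) + exp(t), t*exp(t), 0]
  [-t*exp(t), -t*exp(t) + exp(t), 0]
  [-t*exp(t), -t*exp(t), exp(t)]

Strategy: write B = P · J · P⁻¹ where J is a Jordan canonical form, so e^{tB} = P · e^{tJ} · P⁻¹, and e^{tJ} can be computed block-by-block.

B has Jordan form
J =
  [1, 1, 0]
  [0, 1, 0]
  [0, 0, 1]
(up to reordering of blocks).

Per-block formulas:
  For a 2×2 Jordan block J_2(1): exp(t · J_2(1)) = e^(1t)·(I + t·N), where N is the 2×2 nilpotent shift.
  For a 1×1 block at λ = 1: exp(t · [1]) = [e^(1t)].

After assembling e^{tJ} and conjugating by P, we get:

e^{tB} =
  [t*exp(t) + exp(t), t*exp(t), 0]
  [-t*exp(t), -t*exp(t) + exp(t), 0]
  [-t*exp(t), -t*exp(t), exp(t)]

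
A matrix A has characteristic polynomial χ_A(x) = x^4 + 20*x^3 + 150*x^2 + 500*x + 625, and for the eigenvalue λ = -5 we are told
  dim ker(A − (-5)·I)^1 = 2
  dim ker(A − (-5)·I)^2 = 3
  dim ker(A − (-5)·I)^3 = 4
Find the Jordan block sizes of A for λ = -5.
Block sizes for λ = -5: [3, 1]

From the dimensions of kernels of powers, the number of Jordan blocks of size at least j is d_j − d_{j−1} where d_j = dim ker(N^j) (with d_0 = 0). Computing the differences gives [2, 1, 1].
The number of blocks of size exactly k is (#blocks of size ≥ k) − (#blocks of size ≥ k + 1), so the partition is: 1 block(s) of size 1, 1 block(s) of size 3.
In nonincreasing order the block sizes are [3, 1].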